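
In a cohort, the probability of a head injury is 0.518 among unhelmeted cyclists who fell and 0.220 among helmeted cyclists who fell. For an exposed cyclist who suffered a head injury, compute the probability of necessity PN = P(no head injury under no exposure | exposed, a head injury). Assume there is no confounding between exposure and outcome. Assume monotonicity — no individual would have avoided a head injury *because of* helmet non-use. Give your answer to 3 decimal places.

PN ≈ 0.575

Let p₁ = 0.518, p₀ = 0.22.
Under exogeneity and monotonicity, PN = (p₁ − p₀) / p₁.
PN = (0.518 − 0.22) / 0.518 = 0.298 / 0.518 ≈ 0.5753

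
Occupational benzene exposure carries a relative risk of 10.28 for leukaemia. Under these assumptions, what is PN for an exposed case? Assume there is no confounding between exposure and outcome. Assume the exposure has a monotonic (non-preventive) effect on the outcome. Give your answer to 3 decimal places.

Under exogeneity and monotonicity, PN = (RR − 1) / RR = 1 − 1/RR.
PN = (10.28 − 1) / 10.28 = 9.28 / 10.28 ≈ 0.9027

PN ≈ 0.903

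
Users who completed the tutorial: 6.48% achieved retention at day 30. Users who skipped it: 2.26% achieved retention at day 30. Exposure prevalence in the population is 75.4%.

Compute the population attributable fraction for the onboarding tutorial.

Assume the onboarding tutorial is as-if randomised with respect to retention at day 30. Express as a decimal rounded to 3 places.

PAF ≈ 0.585

p₁ = 0.0648, p₀ = 0.0226.
Overall risk P(Y=1) = π·p₁ + (1−π)·p₀ = 0.754×0.0648 + 0.246×0.0226 = 0.054419.
Under exogeneity, PAF = [P(Y=1) − p₀] / P(Y=1).
PAF = (0.054419 − 0.0226) / 0.054419 ≈ 0.5847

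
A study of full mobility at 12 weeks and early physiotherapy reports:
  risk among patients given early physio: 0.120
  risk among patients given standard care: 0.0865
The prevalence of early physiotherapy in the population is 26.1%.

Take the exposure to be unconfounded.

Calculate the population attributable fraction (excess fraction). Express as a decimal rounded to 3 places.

PAF ≈ 0.092

Let p₁ = 0.12, p₀ = 0.0865.
Overall risk P(Y=1) = π·p₁ + (1−π)·p₀ = 0.261×0.12 + 0.739×0.0865 = 0.095243.
Under exogeneity, PAF = [P(Y=1) − p₀] / P(Y=1).
PAF = (0.095243 − 0.0865) / 0.095243 ≈ 0.0918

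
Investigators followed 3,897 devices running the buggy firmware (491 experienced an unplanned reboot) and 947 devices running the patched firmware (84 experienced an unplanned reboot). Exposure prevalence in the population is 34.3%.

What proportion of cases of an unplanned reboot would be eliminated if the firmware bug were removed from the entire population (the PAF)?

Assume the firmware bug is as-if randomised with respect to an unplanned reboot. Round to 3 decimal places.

p₁ = P(outcome | exposed) = 491/3897 = 0.12599
p₀ = P(outcome | unexposed) = 84/947 = 0.088701
Overall risk P(Y=1) = π·p₁ + (1−π)·p₀ = 0.343×0.12599 + 0.657×0.088701 = 0.10149.
Under exogeneity, PAF = [P(Y=1) − p₀] / P(Y=1).
PAF = (0.10149 − 0.088701) / 0.10149 ≈ 0.1260

PAF ≈ 0.126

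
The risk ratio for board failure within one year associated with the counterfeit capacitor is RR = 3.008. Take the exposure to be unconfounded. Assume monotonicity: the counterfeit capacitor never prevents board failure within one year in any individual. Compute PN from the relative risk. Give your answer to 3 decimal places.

Under exogeneity and monotonicity, PN = (RR − 1) / RR = 1 − 1/RR.
PN = (3.008 − 1) / 3.008 = 2.008 / 3.008 ≈ 0.6676

PN ≈ 0.668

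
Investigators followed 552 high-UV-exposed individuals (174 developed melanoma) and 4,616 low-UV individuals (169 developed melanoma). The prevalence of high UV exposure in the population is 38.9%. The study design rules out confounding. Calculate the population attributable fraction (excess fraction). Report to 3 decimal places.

PAF ≈ 0.747

p₁ = P(outcome | exposed) = 174/552 = 0.31522
p₀ = P(outcome | unexposed) = 169/4616 = 0.036612
Overall risk P(Y=1) = π·p₁ + (1−π)·p₀ = 0.389×0.31522 + 0.611×0.036612 = 0.14499.
Under exogeneity, PAF = [P(Y=1) − p₀] / P(Y=1).
PAF = (0.14499 − 0.036612) / 0.14499 ≈ 0.7475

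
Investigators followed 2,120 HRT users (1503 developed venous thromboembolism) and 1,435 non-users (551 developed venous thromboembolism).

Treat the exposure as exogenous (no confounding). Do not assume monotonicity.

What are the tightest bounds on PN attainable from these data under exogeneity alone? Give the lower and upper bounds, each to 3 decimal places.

p₁ = P(outcome | exposed) = 1503/2120 = 0.70896
p₀ = P(outcome | unexposed) = 551/1435 = 0.38397
Under exogeneity alone the bounds on PN are max{0,(p₁−p₀)/p₁} ≤ PN ≤ min{1,(1−p₀)/p₁}.
  lower = (p₁ − p₀)/p₁ = 0.32499 / 0.70896 ≈ 0.4584
  upper = min{1, (1 − p₀)/p₁} = 0.61603 / 0.70896 ≈ 0.8689

0.458 ≤ PN ≤ 0.869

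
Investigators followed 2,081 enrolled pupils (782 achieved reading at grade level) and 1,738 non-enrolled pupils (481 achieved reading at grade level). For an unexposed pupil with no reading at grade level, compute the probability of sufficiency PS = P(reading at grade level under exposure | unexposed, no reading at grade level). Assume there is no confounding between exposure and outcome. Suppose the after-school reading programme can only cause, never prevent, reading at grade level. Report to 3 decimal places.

p₁ = P(outcome | exposed) = 782/2081 = 0.37578
p₀ = P(outcome | unexposed) = 481/1738 = 0.27675
Under exogeneity and monotonicity, PS = (p₁ − p₀) / (1 − p₀).
PS = (0.37578 − 0.27675) / (1 − 0.27675) = 0.099026 / 0.72325 ≈ 0.1369

PS ≈ 0.137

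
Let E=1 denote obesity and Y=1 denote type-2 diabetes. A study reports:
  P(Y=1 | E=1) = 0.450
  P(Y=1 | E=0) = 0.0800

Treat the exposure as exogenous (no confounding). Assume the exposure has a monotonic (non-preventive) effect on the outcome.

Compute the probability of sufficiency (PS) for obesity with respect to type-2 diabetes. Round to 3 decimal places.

PS ≈ 0.402

Let p₁ = 0.45, p₀ = 0.08.
Under exogeneity and monotonicity, PS = (p₁ − p₀) / (1 − p₀).
PS = (0.45 − 0.08) / (1 − 0.08) = 0.37 / 0.92 ≈ 0.4022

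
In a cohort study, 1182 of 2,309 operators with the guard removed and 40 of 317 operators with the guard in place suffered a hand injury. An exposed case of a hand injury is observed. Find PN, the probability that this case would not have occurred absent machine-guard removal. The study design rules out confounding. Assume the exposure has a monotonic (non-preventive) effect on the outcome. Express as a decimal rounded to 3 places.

PN ≈ 0.754

p₁ = P(outcome | exposed) = 1182/2309 = 0.51191
p₀ = P(outcome | unexposed) = 40/317 = 0.12618
Under exogeneity and monotonicity, PN = (p₁ − p₀) / p₁.
PN = (0.51191 − 0.12618) / 0.51191 = 0.38573 / 0.51191 ≈ 0.7535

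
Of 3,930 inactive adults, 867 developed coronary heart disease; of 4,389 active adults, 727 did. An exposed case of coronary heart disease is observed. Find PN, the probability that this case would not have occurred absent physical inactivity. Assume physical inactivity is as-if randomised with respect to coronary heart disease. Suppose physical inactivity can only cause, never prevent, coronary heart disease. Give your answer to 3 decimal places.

PN ≈ 0.249

p₁ = P(outcome | exposed) = 867/3930 = 0.22061
p₀ = P(outcome | unexposed) = 727/4389 = 0.16564
Under exogeneity and monotonicity, PN = (p₁ − p₀) / p₁.
PN = (0.22061 − 0.16564) / 0.22061 = 0.054969 / 0.22061 ≈ 0.2492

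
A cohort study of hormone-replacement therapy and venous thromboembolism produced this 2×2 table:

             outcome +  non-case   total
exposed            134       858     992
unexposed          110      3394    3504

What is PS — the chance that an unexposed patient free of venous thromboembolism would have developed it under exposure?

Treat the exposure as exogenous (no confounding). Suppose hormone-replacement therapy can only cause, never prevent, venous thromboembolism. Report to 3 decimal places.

p₁ = P(outcome | exposed) = 134/992 = 0.13508
p₀ = P(outcome | unexposed) = 110/3504 = 0.031393
Under exogeneity and monotonicity, PS = (p₁ − p₀) / (1 − p₀).
PS = (0.13508 − 0.031393) / (1 − 0.031393) = 0.10369 / 0.96861 ≈ 0.1070

PS ≈ 0.107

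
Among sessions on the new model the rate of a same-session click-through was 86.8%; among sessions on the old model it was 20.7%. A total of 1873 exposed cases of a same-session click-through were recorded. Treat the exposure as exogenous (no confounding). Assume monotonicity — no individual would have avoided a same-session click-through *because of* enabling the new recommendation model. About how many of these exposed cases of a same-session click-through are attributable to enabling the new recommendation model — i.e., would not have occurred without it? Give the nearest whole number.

p₁ = 0.868, p₀ = 0.207.
PN = (p₁ − p₀)/p₁ = (0.868 − 0.207) / 0.868 ≈ 0.76152.
Attributable cases ≈ PN × (exposed cases) = 0.76152 × 1873 ≈ 1426.33.

about 1426 cases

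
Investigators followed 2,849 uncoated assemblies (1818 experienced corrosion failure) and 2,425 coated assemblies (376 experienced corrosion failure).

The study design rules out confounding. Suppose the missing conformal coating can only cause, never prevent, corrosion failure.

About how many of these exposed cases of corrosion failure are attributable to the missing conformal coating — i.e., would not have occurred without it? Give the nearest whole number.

about 1376 cases

p₁ = P(outcome | exposed) = 1818/2849 = 0.63812
p₀ = P(outcome | unexposed) = 376/2425 = 0.15505
PN = (p₁ − p₀)/p₁ = (0.63812 − 0.15505) / 0.63812 ≈ 0.75702.
Attributable cases ≈ PN × (exposed cases) = 0.75702 × 1818 ≈ 1376.26.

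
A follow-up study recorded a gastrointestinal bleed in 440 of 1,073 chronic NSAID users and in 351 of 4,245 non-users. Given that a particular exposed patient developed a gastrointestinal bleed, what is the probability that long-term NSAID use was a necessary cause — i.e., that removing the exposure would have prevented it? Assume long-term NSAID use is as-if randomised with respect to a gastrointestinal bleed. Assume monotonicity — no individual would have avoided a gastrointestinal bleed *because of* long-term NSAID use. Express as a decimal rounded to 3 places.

PN ≈ 0.798

p₁ = P(outcome | exposed) = 440/1073 = 0.41007
p₀ = P(outcome | unexposed) = 351/4245 = 0.082686
Under exogeneity and monotonicity, PN = (p₁ − p₀) / p₁.
PN = (0.41007 − 0.082686) / 0.41007 = 0.32738 / 0.41007 ≈ 0.7984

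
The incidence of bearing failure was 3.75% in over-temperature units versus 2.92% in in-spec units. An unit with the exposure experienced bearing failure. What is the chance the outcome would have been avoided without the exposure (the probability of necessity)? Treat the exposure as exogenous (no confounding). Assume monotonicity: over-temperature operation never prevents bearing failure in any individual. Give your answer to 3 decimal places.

PN ≈ 0.221

p₁ = 0.0375, p₀ = 0.0292.
Under exogeneity and monotonicity, PN = (p₁ − p₀) / p₁.
PN = (0.0375 − 0.0292) / 0.0375 = 0.0083 / 0.0375 ≈ 0.2213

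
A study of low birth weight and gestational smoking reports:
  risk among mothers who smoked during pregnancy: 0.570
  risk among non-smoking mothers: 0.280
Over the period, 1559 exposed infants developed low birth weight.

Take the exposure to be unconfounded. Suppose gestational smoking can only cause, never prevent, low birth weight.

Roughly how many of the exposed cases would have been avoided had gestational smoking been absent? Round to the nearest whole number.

Let p₁ = 0.57, p₀ = 0.28.
PN = (p₁ − p₀)/p₁ = (0.57 − 0.28) / 0.57 ≈ 0.50877.
Attributable cases ≈ PN × (exposed cases) = 0.50877 × 1559 ≈ 793.18.

about 793 cases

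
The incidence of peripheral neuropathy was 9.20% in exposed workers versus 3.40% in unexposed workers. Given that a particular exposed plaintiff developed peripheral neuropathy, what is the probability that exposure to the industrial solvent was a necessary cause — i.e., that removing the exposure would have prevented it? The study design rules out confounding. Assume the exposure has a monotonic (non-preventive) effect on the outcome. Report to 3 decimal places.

p₁ = 0.092, p₀ = 0.034.
Under exogeneity and monotonicity, PN = (p₁ − p₀) / p₁.
PN = (0.092 − 0.034) / 0.092 = 0.058 / 0.092 ≈ 0.6304

PN ≈ 0.630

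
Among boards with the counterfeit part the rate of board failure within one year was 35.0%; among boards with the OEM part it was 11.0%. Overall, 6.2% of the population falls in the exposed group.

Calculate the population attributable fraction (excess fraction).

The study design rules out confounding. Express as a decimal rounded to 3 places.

PAF ≈ 0.119

p₁ = 0.35, p₀ = 0.11.
Overall risk P(Y=1) = π·p₁ + (1−π)·p₀ = 0.062×0.35 + 0.938×0.11 = 0.12488.
Under exogeneity, PAF = [P(Y=1) − p₀] / P(Y=1).
PAF = (0.12488 − 0.11) / 0.12488 ≈ 0.1192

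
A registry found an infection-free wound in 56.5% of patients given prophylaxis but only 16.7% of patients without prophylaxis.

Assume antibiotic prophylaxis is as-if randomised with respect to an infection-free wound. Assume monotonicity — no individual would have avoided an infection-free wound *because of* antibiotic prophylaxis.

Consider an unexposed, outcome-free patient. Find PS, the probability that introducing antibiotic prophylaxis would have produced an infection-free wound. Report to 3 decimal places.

p₁ = 0.565, p₀ = 0.167.
Under exogeneity and monotonicity, PS = (p₁ − p₀) / (1 − p₀).
PS = (0.565 − 0.167) / (1 − 0.167) = 0.398 / 0.833 ≈ 0.4778

PS ≈ 0.478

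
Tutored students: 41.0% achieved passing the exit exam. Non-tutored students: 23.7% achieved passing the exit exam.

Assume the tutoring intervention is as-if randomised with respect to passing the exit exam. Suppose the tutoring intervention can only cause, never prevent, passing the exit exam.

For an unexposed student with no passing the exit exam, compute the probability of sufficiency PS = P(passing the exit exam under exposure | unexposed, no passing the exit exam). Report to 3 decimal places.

p₁ = 0.41, p₀ = 0.237.
Under exogeneity and monotonicity, PS = (p₁ − p₀) / (1 − p₀).
PS = (0.41 − 0.237) / (1 − 0.237) = 0.173 / 0.763 ≈ 0.2267

PS ≈ 0.227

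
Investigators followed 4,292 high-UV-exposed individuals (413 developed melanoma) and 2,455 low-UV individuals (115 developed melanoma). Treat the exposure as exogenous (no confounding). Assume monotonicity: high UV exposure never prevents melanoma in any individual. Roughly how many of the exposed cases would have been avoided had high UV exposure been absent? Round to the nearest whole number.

about 212 cases

p₁ = P(outcome | exposed) = 413/4292 = 0.096226
p₀ = P(outcome | unexposed) = 115/2455 = 0.046843
PN = (p₁ − p₀)/p₁ = (0.096226 − 0.046843) / 0.096226 ≈ 0.51319.
Attributable cases ≈ PN × (exposed cases) = 0.51319 × 413 ≈ 211.95.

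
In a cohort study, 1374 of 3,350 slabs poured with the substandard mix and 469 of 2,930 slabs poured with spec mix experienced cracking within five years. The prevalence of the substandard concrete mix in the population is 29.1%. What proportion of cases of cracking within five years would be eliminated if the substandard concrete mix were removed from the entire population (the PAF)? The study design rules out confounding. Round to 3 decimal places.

p₁ = P(outcome | exposed) = 1374/3350 = 0.41015
p₀ = P(outcome | unexposed) = 469/2930 = 0.16007
Overall risk P(Y=1) = π·p₁ + (1−π)·p₀ = 0.291×0.41015 + 0.709×0.16007 = 0.23284.
Under exogeneity, PAF = [P(Y=1) − p₀] / P(Y=1).
PAF = (0.23284 − 0.16007) / 0.23284 ≈ 0.3125

PAF ≈ 0.313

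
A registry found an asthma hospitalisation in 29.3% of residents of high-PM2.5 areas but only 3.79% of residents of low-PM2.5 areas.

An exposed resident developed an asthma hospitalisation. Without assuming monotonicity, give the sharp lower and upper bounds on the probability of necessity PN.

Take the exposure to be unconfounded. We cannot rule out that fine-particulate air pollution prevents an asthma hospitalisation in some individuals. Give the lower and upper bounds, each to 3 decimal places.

p₁ = 0.293, p₀ = 0.0379.
Under exogeneity alone the bounds on PN are max{0,(p₁−p₀)/p₁} ≤ PN ≤ min{1,(1−p₀)/p₁}.
  lower = (p₁ − p₀)/p₁ = 0.2551 / 0.293 ≈ 0.8706
  upper = min{1, (1 − p₀)/p₁} = 0.9621 / 0.293 ≈ 3.2836 → capped at 1

0.871 ≤ PN ≤ 1.000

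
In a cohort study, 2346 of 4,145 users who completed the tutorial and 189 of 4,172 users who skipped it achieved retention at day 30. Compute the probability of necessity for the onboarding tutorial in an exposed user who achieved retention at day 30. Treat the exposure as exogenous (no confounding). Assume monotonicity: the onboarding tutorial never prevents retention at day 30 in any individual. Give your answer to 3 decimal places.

p₁ = P(outcome | exposed) = 2346/4145 = 0.56598
p₀ = P(outcome | unexposed) = 189/4172 = 0.045302
Under exogeneity and monotonicity, PN = (p₁ − p₀) / p₁.
PN = (0.56598 − 0.045302) / 0.56598 = 0.52068 / 0.56598 ≈ 0.9200

PN ≈ 0.920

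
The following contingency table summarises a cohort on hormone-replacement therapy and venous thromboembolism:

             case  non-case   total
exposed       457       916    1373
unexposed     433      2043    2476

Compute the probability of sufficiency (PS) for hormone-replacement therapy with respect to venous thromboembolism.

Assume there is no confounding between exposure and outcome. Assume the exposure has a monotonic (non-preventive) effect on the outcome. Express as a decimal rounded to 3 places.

p₁ = P(outcome | exposed) = 457/1373 = 0.33285
p₀ = P(outcome | unexposed) = 433/2476 = 0.17488
Under exogeneity and monotonicity, PS = (p₁ − p₀)/(1 − p₀).
PS = (0.33285 − 0.17488) / 0.82512 ≈ 0.1914

PS ≈ 0.191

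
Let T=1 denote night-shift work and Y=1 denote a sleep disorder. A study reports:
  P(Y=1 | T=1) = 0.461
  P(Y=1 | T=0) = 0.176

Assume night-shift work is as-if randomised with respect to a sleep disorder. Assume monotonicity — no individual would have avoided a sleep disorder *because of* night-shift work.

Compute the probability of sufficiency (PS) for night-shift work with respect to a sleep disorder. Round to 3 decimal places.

PS ≈ 0.346

Let p₁ = 0.461, p₀ = 0.176.
Under exogeneity and monotonicity, PS = (p₁ − p₀) / (1 − p₀).
PS = (0.461 − 0.176) / (1 − 0.176) = 0.285 / 0.824 ≈ 0.3459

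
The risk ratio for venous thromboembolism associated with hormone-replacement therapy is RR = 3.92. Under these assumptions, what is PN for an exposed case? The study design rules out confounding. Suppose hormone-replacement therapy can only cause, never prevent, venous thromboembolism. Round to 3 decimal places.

Under exogeneity and monotonicity, PN = (RR − 1) / RR = 1 − 1/RR.
PN = (3.92 − 1) / 3.92 = 2.92 / 3.92 ≈ 0.7449

PN ≈ 0.745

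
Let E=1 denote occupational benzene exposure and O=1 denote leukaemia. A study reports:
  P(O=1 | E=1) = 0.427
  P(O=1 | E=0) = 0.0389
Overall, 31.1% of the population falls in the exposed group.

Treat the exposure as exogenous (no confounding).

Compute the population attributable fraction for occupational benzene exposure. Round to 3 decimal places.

PAF ≈ 0.756

Let p₁ = 0.427, p₀ = 0.0389.
Overall risk P(Y=1) = π·p₁ + (1−π)·p₀ = 0.311×0.427 + 0.689×0.0389 = 0.1596.
Under exogeneity, PAF = [P(Y=1) − p₀] / P(Y=1).
PAF = (0.1596 − 0.0389) / 0.1596 ≈ 0.7563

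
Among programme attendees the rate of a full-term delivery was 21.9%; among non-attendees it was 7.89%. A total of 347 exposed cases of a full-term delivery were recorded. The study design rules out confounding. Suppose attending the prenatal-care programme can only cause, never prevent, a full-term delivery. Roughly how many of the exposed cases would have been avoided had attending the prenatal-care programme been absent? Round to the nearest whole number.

p₁ = 0.219, p₀ = 0.0789.
PN = (p₁ − p₀)/p₁ = (0.219 − 0.0789) / 0.219 ≈ 0.63973.
Attributable cases ≈ PN × (exposed cases) = 0.63973 × 347 ≈ 221.98.

about 222 cases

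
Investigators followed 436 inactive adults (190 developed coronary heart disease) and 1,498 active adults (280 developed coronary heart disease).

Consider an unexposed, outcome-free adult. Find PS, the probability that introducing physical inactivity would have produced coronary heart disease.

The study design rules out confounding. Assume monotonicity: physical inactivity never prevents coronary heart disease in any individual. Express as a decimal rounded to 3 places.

PS ≈ 0.306

p₁ = P(outcome | exposed) = 190/436 = 0.43578
p₀ = P(outcome | unexposed) = 280/1498 = 0.18692
Under exogeneity and monotonicity, PS = (p₁ − p₀) / (1 − p₀).
PS = (0.43578 − 0.18692) / (1 − 0.18692) = 0.24886 / 0.81308 ≈ 0.3061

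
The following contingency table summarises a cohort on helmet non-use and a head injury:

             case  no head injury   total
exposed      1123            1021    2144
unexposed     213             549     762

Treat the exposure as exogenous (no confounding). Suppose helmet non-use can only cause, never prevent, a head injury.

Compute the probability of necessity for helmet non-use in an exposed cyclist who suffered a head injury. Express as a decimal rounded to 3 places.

p₁ = P(outcome | exposed) = 1123/2144 = 0.52379
p₀ = P(outcome | unexposed) = 213/762 = 0.27953
Under exogeneity and monotonicity, PN = (p₁ − p₀)/p₁.
PN = (0.52379 − 0.27953) / 0.52379 ≈ 0.4663

PN ≈ 0.466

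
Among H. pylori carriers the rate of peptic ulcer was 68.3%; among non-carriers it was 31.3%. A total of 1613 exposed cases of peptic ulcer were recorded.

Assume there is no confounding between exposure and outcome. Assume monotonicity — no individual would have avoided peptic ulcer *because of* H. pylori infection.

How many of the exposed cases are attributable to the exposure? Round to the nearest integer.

p₁ = 0.683, p₀ = 0.313.
PN = (p₁ − p₀)/p₁ = (0.683 − 0.313) / 0.683 ≈ 0.54173.
Attributable cases ≈ PN × (exposed cases) = 0.54173 × 1613 ≈ 873.81.

about 874 cases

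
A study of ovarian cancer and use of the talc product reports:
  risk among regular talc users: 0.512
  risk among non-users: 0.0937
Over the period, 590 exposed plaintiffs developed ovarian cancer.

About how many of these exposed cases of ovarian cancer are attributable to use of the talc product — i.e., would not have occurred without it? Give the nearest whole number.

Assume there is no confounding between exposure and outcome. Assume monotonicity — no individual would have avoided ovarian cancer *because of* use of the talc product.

Let p₁ = 0.512, p₀ = 0.0937.
PN = (p₁ − p₀)/p₁ = (0.512 − 0.0937) / 0.512 ≈ 0.81699.
Attributable cases ≈ PN × (exposed cases) = 0.81699 × 590 ≈ 482.03.

about 482 cases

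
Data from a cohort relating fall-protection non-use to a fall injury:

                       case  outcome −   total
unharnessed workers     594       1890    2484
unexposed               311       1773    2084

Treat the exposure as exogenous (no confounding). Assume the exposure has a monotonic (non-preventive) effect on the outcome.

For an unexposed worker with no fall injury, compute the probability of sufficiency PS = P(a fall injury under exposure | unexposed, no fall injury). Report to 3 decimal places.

p₁ = P(outcome | exposed) = 594/2484 = 0.23913
p₀ = P(outcome | unexposed) = 311/2084 = 0.14923
Under exogeneity and monotonicity, PS = (p₁ − p₀)/(1 − p₀).
PS = (0.23913 − 0.14923) / 0.85077 ≈ 0.1057

PS ≈ 0.106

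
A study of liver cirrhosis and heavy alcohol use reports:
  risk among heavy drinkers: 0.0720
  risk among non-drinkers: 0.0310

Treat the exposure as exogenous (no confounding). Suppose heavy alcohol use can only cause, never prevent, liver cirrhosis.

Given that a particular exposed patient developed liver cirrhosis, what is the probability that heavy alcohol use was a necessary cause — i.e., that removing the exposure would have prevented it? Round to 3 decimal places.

Let p₁ = 0.072, p₀ = 0.031.
Under exogeneity and monotonicity, PN = (p₁ − p₀) / p₁.
PN = (0.072 − 0.031) / 0.072 = 0.041 / 0.072 ≈ 0.5694

PN ≈ 0.569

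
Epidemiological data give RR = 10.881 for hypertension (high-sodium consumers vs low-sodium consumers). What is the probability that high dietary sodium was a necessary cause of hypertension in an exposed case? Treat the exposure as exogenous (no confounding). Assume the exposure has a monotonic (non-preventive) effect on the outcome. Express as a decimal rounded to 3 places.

Under exogeneity and monotonicity, PN = (RR − 1) / RR = 1 − 1/RR.
PN = (10.881 − 1) / 10.881 = 9.881 / 10.881 ≈ 0.9081

PN ≈ 0.908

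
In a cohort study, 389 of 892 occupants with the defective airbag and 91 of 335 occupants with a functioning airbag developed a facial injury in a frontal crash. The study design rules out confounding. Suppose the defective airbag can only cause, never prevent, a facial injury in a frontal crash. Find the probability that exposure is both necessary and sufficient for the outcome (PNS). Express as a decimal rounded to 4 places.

PNS ≈ 0.1645

p₁ = P(outcome | exposed) = 389/892 = 0.4361
p₀ = P(outcome | unexposed) = 91/335 = 0.27164
Under exogeneity and monotonicity, PNS = p₁ − p₀.
PNS = 0.4361 − 0.27164 = 0.16446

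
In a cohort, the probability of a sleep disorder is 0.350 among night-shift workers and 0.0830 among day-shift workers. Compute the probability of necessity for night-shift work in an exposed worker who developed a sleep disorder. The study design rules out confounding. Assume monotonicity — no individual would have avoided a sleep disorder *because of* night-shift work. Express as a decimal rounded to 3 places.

Let p₁ = 0.35, p₀ = 0.083.
Under exogeneity and monotonicity, PN = (p₁ − p₀) / p₁.
PN = (0.35 − 0.083) / 0.35 = 0.267 / 0.35 ≈ 0.7629

PN ≈ 0.763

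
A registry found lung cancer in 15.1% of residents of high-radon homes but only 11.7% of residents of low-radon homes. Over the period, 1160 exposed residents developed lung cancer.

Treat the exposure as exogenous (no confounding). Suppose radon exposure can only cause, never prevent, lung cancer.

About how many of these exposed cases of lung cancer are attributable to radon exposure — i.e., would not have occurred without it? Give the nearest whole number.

about 261 cases

p₁ = 0.151, p₀ = 0.117.
PN = (p₁ − p₀)/p₁ = (0.151 − 0.117) / 0.151 ≈ 0.22517.
Attributable cases ≈ PN × (exposed cases) = 0.22517 × 1160 ≈ 261.19.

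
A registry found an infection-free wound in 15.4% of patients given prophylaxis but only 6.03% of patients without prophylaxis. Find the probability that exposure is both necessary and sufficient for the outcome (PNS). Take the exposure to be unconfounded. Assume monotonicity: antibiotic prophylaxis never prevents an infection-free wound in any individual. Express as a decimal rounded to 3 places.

p₁ = 0.154, p₀ = 0.0603.
Under exogeneity and monotonicity, PNS = p₁ − p₀.
PNS = 0.154 − 0.0603 = 0.0937

PNS ≈ 0.094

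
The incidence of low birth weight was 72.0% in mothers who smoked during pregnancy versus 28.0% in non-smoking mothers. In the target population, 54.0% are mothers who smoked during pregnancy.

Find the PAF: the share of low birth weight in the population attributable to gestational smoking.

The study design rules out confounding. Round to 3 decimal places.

PAF ≈ 0.459

p₁ = 0.72, p₀ = 0.28.
Overall risk P(Y=1) = π·p₁ + (1−π)·p₀ = 0.54×0.72 + 0.46×0.28 = 0.5176.
Under exogeneity, PAF = [P(Y=1) − p₀] / P(Y=1).
PAF = (0.5176 − 0.28) / 0.5176 ≈ 0.4590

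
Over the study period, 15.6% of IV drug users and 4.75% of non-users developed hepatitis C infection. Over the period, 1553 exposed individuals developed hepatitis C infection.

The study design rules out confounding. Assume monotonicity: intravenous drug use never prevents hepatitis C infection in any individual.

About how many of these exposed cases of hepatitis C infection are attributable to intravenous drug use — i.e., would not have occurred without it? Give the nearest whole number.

about 1080 cases

p₁ = 0.156, p₀ = 0.0475.
PN = (p₁ − p₀)/p₁ = (0.156 − 0.0475) / 0.156 ≈ 0.69551.
Attributable cases ≈ PN × (exposed cases) = 0.69551 × 1553 ≈ 1080.13.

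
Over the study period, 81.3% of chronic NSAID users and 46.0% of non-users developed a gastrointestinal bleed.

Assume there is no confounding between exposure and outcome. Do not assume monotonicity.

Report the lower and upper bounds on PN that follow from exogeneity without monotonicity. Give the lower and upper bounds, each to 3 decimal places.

0.434 ≤ PN ≤ 0.664

p₁ = 0.813, p₀ = 0.46.
Under exogeneity alone the bounds on PN are max{0,(p₁−p₀)/p₁} ≤ PN ≤ min{1,(1−p₀)/p₁}.
  lower = (p₁ − p₀)/p₁ = 0.353 / 0.813 ≈ 0.4342
  upper = min{1, (1 − p₀)/p₁} = 0.54 / 0.813 ≈ 0.6642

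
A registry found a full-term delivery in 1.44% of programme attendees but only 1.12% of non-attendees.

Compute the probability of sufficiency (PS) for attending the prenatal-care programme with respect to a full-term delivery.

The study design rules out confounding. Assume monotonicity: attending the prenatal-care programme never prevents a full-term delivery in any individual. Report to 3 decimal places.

p₁ = 0.0144, p₀ = 0.0112.
Under exogeneity and monotonicity, PS = (p₁ − p₀) / (1 − p₀).
PS = (0.0144 − 0.0112) / (1 − 0.0112) = 0.0032 / 0.9888 ≈ 0.0032

PS ≈ 0.003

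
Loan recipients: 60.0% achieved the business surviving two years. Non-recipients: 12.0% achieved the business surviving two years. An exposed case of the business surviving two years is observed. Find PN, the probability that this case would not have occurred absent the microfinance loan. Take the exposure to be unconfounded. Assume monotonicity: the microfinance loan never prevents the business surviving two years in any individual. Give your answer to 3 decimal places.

PN ≈ 0.800

p₁ = 0.6, p₀ = 0.12.
Under exogeneity and monotonicity, PN = (p₁ − p₀) / p₁.
PN = (0.6 − 0.12) / 0.6 = 0.48 / 0.6 ≈ 0.8000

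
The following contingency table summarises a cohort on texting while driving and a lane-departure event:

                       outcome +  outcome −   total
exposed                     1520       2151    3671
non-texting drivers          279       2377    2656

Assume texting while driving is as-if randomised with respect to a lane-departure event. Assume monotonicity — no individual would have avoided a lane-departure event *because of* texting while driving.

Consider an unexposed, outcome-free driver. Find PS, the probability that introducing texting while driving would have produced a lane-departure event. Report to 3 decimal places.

p₁ = P(outcome | exposed) = 1520/3671 = 0.41406
p₀ = P(outcome | unexposed) = 279/2656 = 0.10505
Under exogeneity and monotonicity, PS = (p₁ − p₀)/(1 − p₀).
PS = (0.41406 − 0.10505) / 0.89495 ≈ 0.3453

PS ≈ 0.345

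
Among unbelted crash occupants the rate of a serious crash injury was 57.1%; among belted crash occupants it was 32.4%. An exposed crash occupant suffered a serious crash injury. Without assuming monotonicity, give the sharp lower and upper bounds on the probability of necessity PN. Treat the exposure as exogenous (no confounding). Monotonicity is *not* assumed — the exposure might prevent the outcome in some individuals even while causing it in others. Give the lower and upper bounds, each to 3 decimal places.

0.433 ≤ PN ≤ 1.000

p₁ = 0.571, p₀ = 0.324.
Under exogeneity alone the bounds on PN are max{0,(p₁−p₀)/p₁} ≤ PN ≤ min{1,(1−p₀)/p₁}.
  lower = (p₁ − p₀)/p₁ = 0.247 / 0.571 ≈ 0.4326
  upper = min{1, (1 − p₀)/p₁} = 0.676 / 0.571 ≈ 1.1839 → capped at 1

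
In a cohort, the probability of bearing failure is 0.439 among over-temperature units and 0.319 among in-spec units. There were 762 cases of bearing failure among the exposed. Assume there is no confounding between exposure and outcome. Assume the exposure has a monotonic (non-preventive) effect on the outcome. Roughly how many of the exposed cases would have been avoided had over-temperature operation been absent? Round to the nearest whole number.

about 208 cases

Let p₁ = 0.439, p₀ = 0.319.
PN = (p₁ − p₀)/p₁ = (0.439 − 0.319) / 0.439 ≈ 0.27335.
Attributable cases ≈ PN × (exposed cases) = 0.27335 × 762 ≈ 208.29.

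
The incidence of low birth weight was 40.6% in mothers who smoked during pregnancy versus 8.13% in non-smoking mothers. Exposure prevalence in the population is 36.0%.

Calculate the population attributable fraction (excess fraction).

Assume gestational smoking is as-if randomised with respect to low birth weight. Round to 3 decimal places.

PAF ≈ 0.590

p₁ = 0.406, p₀ = 0.0813.
Overall risk P(Y=1) = π·p₁ + (1−π)·p₀ = 0.36×0.406 + 0.64×0.0813 = 0.19819.
Under exogeneity, PAF = [P(Y=1) − p₀] / P(Y=1).
PAF = (0.19819 − 0.0813) / 0.19819 ≈ 0.5898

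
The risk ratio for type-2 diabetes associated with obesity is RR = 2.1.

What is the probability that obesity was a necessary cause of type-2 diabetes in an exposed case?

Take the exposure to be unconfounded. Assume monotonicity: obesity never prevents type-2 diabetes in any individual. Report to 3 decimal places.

PN ≈ 0.524

Under exogeneity and monotonicity, PN = (RR − 1) / RR = 1 − 1/RR.
PN = (2.1 − 1) / 2.1 = 1.1 / 2.1 ≈ 0.5238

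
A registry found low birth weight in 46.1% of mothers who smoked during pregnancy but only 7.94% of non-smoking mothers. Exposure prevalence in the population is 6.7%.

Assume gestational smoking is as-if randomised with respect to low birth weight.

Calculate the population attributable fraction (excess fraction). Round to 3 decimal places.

p₁ = 0.461, p₀ = 0.0794.
Overall risk P(Y=1) = π·p₁ + (1−π)·p₀ = 0.067×0.461 + 0.933×0.0794 = 0.10497.
Under exogeneity, PAF = [P(Y=1) − p₀] / P(Y=1).
PAF = (0.10497 − 0.0794) / 0.10497 ≈ 0.2436

PAF ≈ 0.244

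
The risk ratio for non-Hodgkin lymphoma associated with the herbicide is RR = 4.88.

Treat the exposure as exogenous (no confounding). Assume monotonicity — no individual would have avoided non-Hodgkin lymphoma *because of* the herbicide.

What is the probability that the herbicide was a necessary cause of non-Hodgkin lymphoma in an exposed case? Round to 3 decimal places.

Under exogeneity and monotonicity, PN = (RR − 1) / RR = 1 − 1/RR.
PN = (4.88 − 1) / 4.88 = 3.88 / 4.88 ≈ 0.7951

PN ≈ 0.795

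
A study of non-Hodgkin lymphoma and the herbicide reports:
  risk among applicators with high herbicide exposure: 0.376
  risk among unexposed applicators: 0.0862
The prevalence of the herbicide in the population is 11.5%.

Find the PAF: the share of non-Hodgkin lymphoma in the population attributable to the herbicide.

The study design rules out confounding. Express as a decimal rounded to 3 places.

PAF ≈ 0.279

Let p₁ = 0.376, p₀ = 0.0862.
Overall risk P(Y=1) = π·p₁ + (1−π)·p₀ = 0.115×0.376 + 0.885×0.0862 = 0.11953.
Under exogeneity, PAF = [P(Y=1) − p₀] / P(Y=1).
PAF = (0.11953 − 0.0862) / 0.11953 ≈ 0.2788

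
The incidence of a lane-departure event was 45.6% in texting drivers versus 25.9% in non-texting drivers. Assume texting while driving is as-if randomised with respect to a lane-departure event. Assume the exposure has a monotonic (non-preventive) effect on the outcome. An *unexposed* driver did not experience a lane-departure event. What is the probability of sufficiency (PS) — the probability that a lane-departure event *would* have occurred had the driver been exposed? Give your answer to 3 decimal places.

p₁ = 0.456, p₀ = 0.259.
Under exogeneity and monotonicity, PS = (p₁ − p₀) / (1 − p₀).
PS = (0.456 − 0.259) / (1 − 0.259) = 0.197 / 0.741 ≈ 0.2659

PS ≈ 0.266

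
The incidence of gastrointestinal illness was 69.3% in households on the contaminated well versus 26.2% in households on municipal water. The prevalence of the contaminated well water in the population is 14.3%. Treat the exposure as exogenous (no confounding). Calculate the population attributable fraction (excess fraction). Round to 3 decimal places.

p₁ = 0.693, p₀ = 0.262.
Overall risk P(Y=1) = π·p₁ + (1−π)·p₀ = 0.143×0.693 + 0.857×0.262 = 0.32363.
Under exogeneity, PAF = [P(Y=1) − p₀] / P(Y=1).
PAF = (0.32363 − 0.262) / 0.32363 ≈ 0.1904

PAF ≈ 0.190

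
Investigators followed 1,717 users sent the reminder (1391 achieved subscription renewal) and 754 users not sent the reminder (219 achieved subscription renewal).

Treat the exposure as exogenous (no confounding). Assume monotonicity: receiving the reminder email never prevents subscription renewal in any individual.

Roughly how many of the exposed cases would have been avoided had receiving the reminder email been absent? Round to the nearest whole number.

about 892 cases

p₁ = P(outcome | exposed) = 1391/1717 = 0.81013
p₀ = P(outcome | unexposed) = 219/754 = 0.29045
PN = (p₁ − p₀)/p₁ = (0.81013 − 0.29045) / 0.81013 ≈ 0.64148.
Attributable cases ≈ PN × (exposed cases) = 0.64148 × 1391 ≈ 892.30.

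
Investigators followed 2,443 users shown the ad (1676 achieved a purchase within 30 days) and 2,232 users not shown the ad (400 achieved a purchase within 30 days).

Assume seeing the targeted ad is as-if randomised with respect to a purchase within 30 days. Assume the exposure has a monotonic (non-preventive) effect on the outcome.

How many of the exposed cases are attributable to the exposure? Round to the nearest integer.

p₁ = P(outcome | exposed) = 1676/2443 = 0.68604
p₀ = P(outcome | unexposed) = 400/2232 = 0.17921
PN = (p₁ − p₀)/p₁ = (0.68604 − 0.17921) / 0.68604 ≈ 0.73877.
Attributable cases ≈ PN × (exposed cases) = 0.73877 × 1676 ≈ 1238.19.

about 1238 cases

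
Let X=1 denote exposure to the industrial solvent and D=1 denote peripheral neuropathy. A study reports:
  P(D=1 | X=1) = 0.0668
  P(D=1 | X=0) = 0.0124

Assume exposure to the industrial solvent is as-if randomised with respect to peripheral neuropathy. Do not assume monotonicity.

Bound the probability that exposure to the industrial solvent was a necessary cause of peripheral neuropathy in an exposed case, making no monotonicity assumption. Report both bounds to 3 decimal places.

Let p₁ = 0.0668, p₀ = 0.0124.
Under exogeneity alone the bounds on PN are max{0,(p₁−p₀)/p₁} ≤ PN ≤ min{1,(1−p₀)/p₁}.
  lower = (p₁ − p₀)/p₁ = 0.0544 / 0.0668 ≈ 0.8144
  upper = min{1, (1 − p₀)/p₁} = 0.9876 / 0.0668 ≈ 14.7844 → capped at 1

0.814 ≤ PN ≤ 1.000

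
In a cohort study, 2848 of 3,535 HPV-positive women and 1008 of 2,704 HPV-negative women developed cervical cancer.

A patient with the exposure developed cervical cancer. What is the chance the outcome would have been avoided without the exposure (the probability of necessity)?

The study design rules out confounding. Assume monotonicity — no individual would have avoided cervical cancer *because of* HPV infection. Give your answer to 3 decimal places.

PN ≈ 0.537

p₁ = P(outcome | exposed) = 2848/3535 = 0.80566
p₀ = P(outcome | unexposed) = 1008/2704 = 0.37278
Under exogeneity and monotonicity, PN = (p₁ − p₀) / p₁.
PN = (0.80566 − 0.37278) / 0.80566 = 0.43288 / 0.80566 ≈ 0.5373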